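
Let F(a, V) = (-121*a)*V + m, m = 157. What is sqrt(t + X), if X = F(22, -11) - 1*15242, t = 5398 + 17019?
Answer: sqrt(36614) ≈ 191.35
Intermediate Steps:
t = 22417
F(a, V) = 157 - 121*V*a (F(a, V) = (-121*a)*V + 157 = -121*V*a + 157 = 157 - 121*V*a)
X = 14197 (X = (157 - 121*(-11)*22) - 1*15242 = (157 + 29282) - 15242 = 29439 - 15242 = 14197)
sqrt(t + X) = sqrt(22417 + 14197) = sqrt(36614)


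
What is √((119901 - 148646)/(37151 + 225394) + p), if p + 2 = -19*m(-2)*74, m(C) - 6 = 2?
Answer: I*√31018746535491/52509 ≈ 106.07*I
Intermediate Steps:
m(C) = 8 (m(C) = 6 + 2 = 8)
p = -11250 (p = -2 - 19*8*74 = -2 - 152*74 = -2 - 11248 = -11250)
√((119901 - 148646)/(37151 + 225394) + p) = √((119901 - 148646)/(37151 + 225394) - 11250) = √(-28745/262545 - 11250) = √(-28745*1/262545 - 11250) = √(-5749/52509 - 11250) = √(-590731999/52509) = I*√31018746535491/52509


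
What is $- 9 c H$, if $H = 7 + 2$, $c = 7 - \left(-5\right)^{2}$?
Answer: $1458$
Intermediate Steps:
$c = -18$ ($c = 7 - 25 = -18$)
$H = 9$
$- 9 c H = \left(-9\right) \left(-18\right) 9 = 162 \cdot 9 = 1458$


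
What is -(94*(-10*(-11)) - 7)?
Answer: -10333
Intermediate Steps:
-(94*(-10*(-11)) - 7) = -(94*110 - 7) = -(10340 - 7) = -1*10333 = -10333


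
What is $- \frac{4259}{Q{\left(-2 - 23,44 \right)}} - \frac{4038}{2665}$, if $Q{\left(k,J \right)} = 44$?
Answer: $- \frac{11527907}{117260} \approx -98.311$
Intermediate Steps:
$- \frac{4259}{Q{\left(-2 - 23,44 \right)}} - \frac{4038}{2665} = - \frac{4259}{44} - \frac{4038}{2665} = - \frac{11527907}{117260}$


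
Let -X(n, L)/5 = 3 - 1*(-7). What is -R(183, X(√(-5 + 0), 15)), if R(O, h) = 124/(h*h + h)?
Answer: -62/1225 ≈ -0.050612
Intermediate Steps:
X(n, L) = -50 (X(n, L) = -5*(3 - 1*(-7)) = -5*(3 + 7) = -5*10 = -50)
R(O, h) = 124/(h + h²) (R(O, h) = 124/(h² + h) = 124/(h + h²))
-R(183, X(√(-5 + 0), 15)) = -124/((-50)*(1 - 50)) = -124*(-1)/(50*(-49)) = -124*(-1)*(-1)/(50*49) = -1*62/1225 = -62/1225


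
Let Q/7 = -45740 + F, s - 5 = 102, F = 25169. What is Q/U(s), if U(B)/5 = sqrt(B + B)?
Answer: -143997*sqrt(214)/1070 ≈ -1968.7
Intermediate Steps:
s = 107 (s = 5 + 102 = 107)
U(B) = 5*sqrt(2)*sqrt(B) (U(B) = 5*sqrt(B + B) = 5*sqrt(2*B) = 5*(sqrt(2)*sqrt(B)) = 5*sqrt(2)*sqrt(B))
Q = -143997 (Q = 7*(-45740 + 25169) = 7*(-20571) = -143997)
Q/U(s) = -143997*sqrt(214)/1070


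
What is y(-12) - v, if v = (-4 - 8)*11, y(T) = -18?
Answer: 114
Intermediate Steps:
v = -132 (v = -12*11 = -132)
y(-12) - v = -18 - 1*(-132) = -18 + 132 = 114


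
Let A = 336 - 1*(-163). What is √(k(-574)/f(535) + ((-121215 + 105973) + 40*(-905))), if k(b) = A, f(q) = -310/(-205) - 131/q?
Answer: I*√39449299394807/27799 ≈ 225.94*I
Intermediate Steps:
f(q) = 62/41 - 131/q (f(q) = -310*(-1/205) - 131/q = 62/41 - 131/q)
A = 499 (A = 336 + 163 = 499)
k(b) = 499
√(k(-574)/f(535) + ((-121215 + 105973) + 40*(-905))) = √(499/(62/41 - 131/535) + ((-121215 + 105973) + 40*(-905))) = √(499/(62/41 - 131*1/535) + (-15242 - 36200)) = √(499/(62/41 - 131/535) - 51442) = √(499/(27799/21935) - 51442) = √(499*(21935/27799) - 51442) = √(10945565/27799 - 51442) = √(-1419090593/27799) = I*√39449299394807/27799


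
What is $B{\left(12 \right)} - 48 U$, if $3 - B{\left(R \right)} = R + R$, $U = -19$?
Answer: $891$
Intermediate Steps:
$B{\left(R \right)} = 3 - 2 R$ ($B{\left(R \right)} = 3 - \left(R + R\right) = 3 - 2 R$)
$B{\left(12 \right)} - 48 U = \left(3 - 24\right) - -912 = \left(3 - 24\right) + 912 = -21 + 912 = 891$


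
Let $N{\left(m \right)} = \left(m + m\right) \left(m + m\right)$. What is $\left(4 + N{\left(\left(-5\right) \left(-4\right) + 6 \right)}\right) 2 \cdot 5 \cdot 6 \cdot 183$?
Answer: $29733840$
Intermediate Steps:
$N{\left(m \right)} = 4 m^{2}$ ($N{\left(m \right)} = 2 m 2 m = 4 m^{2}$)
$\left(4 + N{\left(\left(-5\right) \left(-4\right) + 6 \right)}\right) 2 \cdot 5 \cdot 6 \cdot 183 = \left(4 + 4 \left(\left(-5\right) \left(-4\right) + 6\right)^{2}\right) 2 \cdot 5 \cdot 6 \cdot 183 = \left(4 + 4 \left(20 + 6\right)^{2}\right) 10 \cdot 6 \cdot 183 = \left(4 + 4 \cdot 26^{2}\right) 60 \cdot 183 = \left(4 + 4 \cdot 676\right) 60 \cdot 183 = \left(4 + 2704\right) 60 \cdot 183 = 2708 \cdot 60 \cdot 183 = 162480 \cdot 183 = 29733840$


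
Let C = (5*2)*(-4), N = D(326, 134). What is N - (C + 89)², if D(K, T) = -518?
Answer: -2919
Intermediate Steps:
N = -518
C = -40 (C = 10*(-4) = -40)
N - (C + 89)² = -518 - (-40 + 89)² = -518 - 1*49² = -518 - 1*2401 = -518 - 2401 = -2919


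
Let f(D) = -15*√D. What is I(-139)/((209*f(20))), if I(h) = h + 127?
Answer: 2*√5/5225 ≈ 0.00085591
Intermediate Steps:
I(h) = 127 + h
I(-139)/((209*f(20))) = (127 - 139)/((209*(-30*√5))) = -12*(-√5/31350) = -(-2)*√5/5225 = 2*√5/5225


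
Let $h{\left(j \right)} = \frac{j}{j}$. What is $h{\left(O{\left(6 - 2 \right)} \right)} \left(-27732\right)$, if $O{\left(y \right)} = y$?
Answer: $-27732$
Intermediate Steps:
$h{\left(j \right)} = 1$
$h{\left(O{\left(6 - 2 \right)} \right)} \left(-27732\right) = 1 \left(-27732\right) = -27732$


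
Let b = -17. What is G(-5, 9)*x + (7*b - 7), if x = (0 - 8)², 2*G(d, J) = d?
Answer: -286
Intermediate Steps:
G(d, J) = d/2
x = 64 (x = (-8)² = 64)
G(-5, 9)*x + (7*b - 7) = ((½)*(-5))*64 + (7*(-17) - 7) = -5/2*64 + (-119 - 7) = -160 - 126 = -286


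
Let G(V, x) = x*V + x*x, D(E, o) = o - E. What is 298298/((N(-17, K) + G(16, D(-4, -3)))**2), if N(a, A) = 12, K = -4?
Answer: 298298/841 ≈ 354.69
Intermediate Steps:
G(V, x) = x**2 + V*x (G(V, x) = V*x + x**2 = x**2 + V*x)
298298/((N(-17, K) + G(16, D(-4, -3)))**2) = 298298/((12 + (-3 - 1*(-4))*(16 + (-3 - 1*(-4))))**2) = 298298/((12 + (-3 + 4)*(16 + (-3 + 4)))**2) = 298298/((12 + 1*(16 + 1))**2) = 298298/((12 + 1*17)**2) = 298298/((12 + 17)**2) = 298298/(29**2) = 298298/841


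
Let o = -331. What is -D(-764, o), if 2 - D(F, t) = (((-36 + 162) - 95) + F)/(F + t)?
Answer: -1457/1095 ≈ -1.3306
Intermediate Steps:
D(F, t) = 2 - (31 + F)/(F + t) (D(F, t) = 2 - (((-36 + 162) - 95) + F)/(F + t) = 2 - ((126 - 95) + F)/(F + t) = 2 - (31 + F)/(F + t))
-D(-764, o) = -(-31 - 764 + 2*(-331))/(-764 - 331) = -(-31 - 764 - 662)/(-1095) = -(-1)*(-1457)/1095 = -1*1457/1095 = -1457/1095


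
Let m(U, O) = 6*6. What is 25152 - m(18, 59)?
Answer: 25116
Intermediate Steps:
m(U, O) = 36
25152 - m(18, 59) = 25152 - 1*36 = 25152 - 36 = 25116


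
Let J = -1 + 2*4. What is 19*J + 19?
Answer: 152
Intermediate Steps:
J = 7 (J = -1 + 8 = 7)
19*J + 19 = 19*7 + 19 = 133 + 19 = 152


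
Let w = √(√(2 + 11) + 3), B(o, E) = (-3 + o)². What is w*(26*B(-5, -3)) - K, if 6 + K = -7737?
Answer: 7743 + 1664*√(3 + √13) ≈ 12020.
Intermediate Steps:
K = -7743 (K = -6 - 7737 = -7743)
w = √(3 + √13) (w = √(√13 + 3) = √(3 + √13) ≈ 2.5701)
w*(26*B(-5, -3)) - K = √(3 + √13)*(26*(-3 - 5)²) - 1*(-7743) = √(3 + √13)*(26*(-8)²) + 7743 = √(3 + √13)*(26*64) + 7743 = √(3 + √13)*1664 + 7743 = 1664*√(3 + √13) + 7743 = 7743 + 1664*√(3 + √13)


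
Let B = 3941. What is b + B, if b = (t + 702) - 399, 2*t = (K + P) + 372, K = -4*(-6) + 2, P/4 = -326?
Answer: 3791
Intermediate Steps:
P = -1304 (P = 4*(-326) = -1304)
K = 26 (K = 24 + 2 = 26)
t = -453 (t = ((26 - 1304) + 372)/2 = (-1278 + 372)/2 = (1/2)*(-906) = -453)
b = -150 (b = (-453 + 702) - 399 = 249 - 399 = -150)
b + B = -150 + 3941 = 3791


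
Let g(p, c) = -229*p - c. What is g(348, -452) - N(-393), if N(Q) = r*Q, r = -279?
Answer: -188887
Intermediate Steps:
g(p, c) = -c - 229*p
N(Q) = -279*Q
g(348, -452) - N(-393) = (-1*(-452) - 229*348) - (-279)*(-393) = (452 - 79692) - 1*109647 = -79240 - 109647 = -188887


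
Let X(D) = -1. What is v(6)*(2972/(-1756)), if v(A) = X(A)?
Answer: 743/439 ≈ 1.6925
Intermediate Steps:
v(A) = -1
v(6)*(2972/(-1756)) = -2972/(-1756) = -2972*(-1)/1756 = -1*(-743/439) = 743/439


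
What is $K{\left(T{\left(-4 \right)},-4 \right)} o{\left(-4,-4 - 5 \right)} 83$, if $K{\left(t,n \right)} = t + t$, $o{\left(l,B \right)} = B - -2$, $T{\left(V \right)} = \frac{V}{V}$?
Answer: $-1162$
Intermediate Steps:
$T{\left(V \right)} = 1$
$o{\left(l,B \right)} = 2 + B$ ($o{\left(l,B \right)} = B + 2 = 2 + B$)
$K{\left(t,n \right)} = 2 t$
$K{\left(T{\left(-4 \right)},-4 \right)} o{\left(-4,-4 - 5 \right)} 83 = 2 \cdot 1 \left(2 - 9\right) 83 = 2 \left(2 - 9\right) 83 = 2 \left(-7\right) 83 = \left(-14\right) 83 = -1162$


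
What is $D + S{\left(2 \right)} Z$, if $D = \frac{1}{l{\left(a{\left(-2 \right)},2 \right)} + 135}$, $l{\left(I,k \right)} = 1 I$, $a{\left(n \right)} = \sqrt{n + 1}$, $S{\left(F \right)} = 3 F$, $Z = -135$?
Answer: $- \frac{14762925}{18226} - \frac{i}{18226} \approx -809.99 - 5.4867 \cdot 10^{-5} i$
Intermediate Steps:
$a{\left(n \right)} = \sqrt{1 + n}$
$l{\left(I,k \right)} = I$
$D = \frac{135 - i}{18226}$ ($D = \frac{1}{\sqrt{1 - 2} + 135} = \frac{1}{\sqrt{-1} + 135} = \frac{1}{i + 135} = \frac{1}{135 + i} = \frac{135 - i}{18226} \approx 0.007407 - 5.4867 \cdot 10^{-5} i$)
$D + S{\left(2 \right)} Z = \left(\frac{135}{18226} - \frac{i}{18226}\right) + 3 \cdot 2 \left(-135\right) = \left(\frac{135}{18226} - \frac{i}{18226}\right) + 6 \left(-135\right) = \left(\frac{135}{18226} - \frac{i}{18226}\right) - 810 = - \frac{14762925}{18226} - \frac{i}{18226}$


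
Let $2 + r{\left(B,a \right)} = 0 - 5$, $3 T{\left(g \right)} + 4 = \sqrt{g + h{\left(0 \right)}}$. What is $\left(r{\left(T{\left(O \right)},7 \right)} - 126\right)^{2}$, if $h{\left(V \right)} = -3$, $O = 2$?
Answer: $17689$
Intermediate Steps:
$T{\left(g \right)} = - \frac{4}{3} + \frac{\sqrt{-3 + g}}{3}$ ($T{\left(g \right)} = - \frac{4}{3} + \frac{\sqrt{g - 3}}{3} = - \frac{4}{3} + \frac{\sqrt{-3 + g}}{3}$)
$r{\left(B,a \right)} = -7$ ($r{\left(B,a \right)} = -2 + \left(0 - 5\right) = -2 - 5 = -7$)
$\left(r{\left(T{\left(O \right)},7 \right)} - 126\right)^{2} = \left(-7 - 126\right)^{2} = \left(-133\right)^{2} = 17689$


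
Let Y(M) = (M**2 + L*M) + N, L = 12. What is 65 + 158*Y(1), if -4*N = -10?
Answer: 2514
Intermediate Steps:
N = 5/2 (N = -1/4*(-10) = 5/2 ≈ 2.5000)
Y(M) = 5/2 + M**2 + 12*M (Y(M) = (M**2 + 12*M) + 5/2 = 5/2 + M**2 + 12*M)
65 + 158*Y(1) = 65 + 158*(5/2 + 1**2 + 12*1) = 65 + 158*(5/2 + 1 + 12) = 65 + 158*(31/2) = 65 + 2449 = 2514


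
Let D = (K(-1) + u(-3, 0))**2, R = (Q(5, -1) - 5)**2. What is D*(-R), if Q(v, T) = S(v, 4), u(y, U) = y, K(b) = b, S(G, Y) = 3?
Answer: -64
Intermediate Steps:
Q(v, T) = 3
R = 4 (R = (3 - 5)**2 = (-2)**2 = 4)
D = 16 (D = (-1 - 3)**2 = (-4)**2 = 16)
D*(-R) = 16*(-1*4) = 16*(-4) = -64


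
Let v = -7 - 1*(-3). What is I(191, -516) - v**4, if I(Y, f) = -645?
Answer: -901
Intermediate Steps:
v = -4 (v = -7 + 3 = -4)
I(191, -516) - v**4 = -645 - 1*(-4)**4 = -645 - 1*256 = -645 - 256 = -901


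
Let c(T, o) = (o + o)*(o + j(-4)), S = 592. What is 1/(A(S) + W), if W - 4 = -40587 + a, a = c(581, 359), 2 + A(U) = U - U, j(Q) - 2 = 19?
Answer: 1/232255 ≈ 4.3056e-6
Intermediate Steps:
j(Q) = 21 (j(Q) = 2 + 19 = 21)
A(U) = -2 (A(U) = -2 + (U - U) = -2 + 0 = -2)
c(T, o) = 2*o*(21 + o) (c(T, o) = (o + o)*(o + 21) = (2*o)*(21 + o) = 2*o*(21 + o))
a = 272840 (a = 2*359*(21 + 359) = 2*359*380 = 272840)
W = 232257 (W = 4 + (-40587 + 272840) = 4 + 232253 = 232257)
1/(A(S) + W) = 1/(-2 + 232257) = 1/232255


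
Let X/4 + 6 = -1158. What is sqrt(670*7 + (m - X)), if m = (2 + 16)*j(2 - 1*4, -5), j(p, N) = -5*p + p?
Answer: sqrt(9490) ≈ 97.417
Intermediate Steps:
X = -4656 (X = -24 + 4*(-1158) = -24 - 4632 = -4656)
j(p, N) = -4*p
m = 144 (m = (2 + 16)*(-4*(2 - 1*4)) = 18*(-4*(2 - 4)) = 18*(-4*(-2)) = 18*8 = 144)
sqrt(670*7 + (m - X)) = sqrt(670*7 + (144 - 1*(-4656))) = sqrt(4690 + (144 + 4656)) = sqrt(4690 + 4800) = sqrt(9490)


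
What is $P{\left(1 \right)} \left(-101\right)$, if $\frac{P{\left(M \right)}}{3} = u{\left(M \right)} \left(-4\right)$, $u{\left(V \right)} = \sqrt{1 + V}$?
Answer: $1212 \sqrt{2} \approx 1714.0$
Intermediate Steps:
$P{\left(M \right)} = - 12 \sqrt{1 + M}$ ($P{\left(M \right)} = 3 \sqrt{1 + M} \left(-4\right) = 3 \left(- 4 \sqrt{1 + M}\right) = - 12 \sqrt{1 + M}$)
$P{\left(1 \right)} \left(-101\right) = - 12 \sqrt{1 + 1} \left(-101\right) = - 12 \sqrt{2} \left(-101\right) = 1212 \sqrt{2}$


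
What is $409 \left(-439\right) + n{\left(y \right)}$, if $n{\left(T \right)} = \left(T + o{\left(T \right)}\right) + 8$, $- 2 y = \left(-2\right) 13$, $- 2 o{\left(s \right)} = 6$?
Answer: $-179533$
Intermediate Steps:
$o{\left(s \right)} = -3$ ($o{\left(s \right)} = \left(- \frac{1}{2}\right) 6 = -3$)
$y = 13$ ($y = - \frac{\left(-2\right) 13}{2} = \left(- \frac{1}{2}\right) \left(-26\right) = 13$)
$n{\left(T \right)} = 5 + T$ ($n{\left(T \right)} = \left(T - 3\right) + 8 = \left(-3 + T\right) + 8 = 5 + T$)
$409 \left(-439\right) + n{\left(y \right)} = 409 \left(-439\right) + \left(5 + 13\right) = -179551 + 18 = -179533$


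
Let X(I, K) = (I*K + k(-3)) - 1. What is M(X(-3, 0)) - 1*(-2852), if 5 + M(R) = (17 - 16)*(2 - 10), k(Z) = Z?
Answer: 2839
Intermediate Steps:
X(I, K) = -4 + I*K (X(I, K) = (I*K - 3) - 1 = (-3 + I*K) - 1 = -4 + I*K)
M(R) = -13 (M(R) = -5 + (17 - 16)*(2 - 10) = -5 + 1*(-8) = -5 - 8 = -13)
M(X(-3, 0)) - 1*(-2852) = -13 - 1*(-2852) = -13 + 2852 = 2839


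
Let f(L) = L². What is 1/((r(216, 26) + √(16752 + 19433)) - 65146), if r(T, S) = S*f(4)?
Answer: -12946/837987343 - √36185/4189936715 ≈ -1.5494e-5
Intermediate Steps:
r(T, S) = 16*S (r(T, S) = S*4² = S*16 = 16*S)
1/((r(216, 26) + √(16752 + 19433)) - 65146) = 1/((16*26 + √(16752 + 19433)) - 65146) = 1/((416 + √36185) - 65146) = 1/(-64730 + √36185)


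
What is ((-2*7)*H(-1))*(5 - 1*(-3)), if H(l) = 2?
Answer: -224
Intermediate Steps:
((-2*7)*H(-1))*(5 - 1*(-3)) = (-2*7*2)*(5 - 1*(-3)) = (-14*2)*(5 + 3) = -28*8 = -224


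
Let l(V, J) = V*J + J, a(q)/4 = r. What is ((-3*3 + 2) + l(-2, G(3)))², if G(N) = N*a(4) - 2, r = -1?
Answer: 49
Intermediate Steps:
a(q) = -4 (a(q) = 4*(-1) = -4)
G(N) = -2 - 4*N (G(N) = N*(-4) - 2 = -4*N - 2 = -2 - 4*N)
l(V, J) = J + J*V (l(V, J) = J*V + J = J + J*V)
((-3*3 + 2) + l(-2, G(3)))² = ((-3*3 + 2) + (-2 - 4*3)*(1 - 2))² = ((-9 + 2) + (-2 - 12)*(-1))² = (-7 - 14*(-1))² = (-7 + 14)² = 7² = 49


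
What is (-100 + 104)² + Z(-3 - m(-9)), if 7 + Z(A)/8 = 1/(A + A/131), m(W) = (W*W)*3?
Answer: -162491/4059 ≈ -40.032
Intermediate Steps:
m(W) = 3*W² (m(W) = W²*3 = 3*W²)
Z(A) = -56 + 262/(33*A) (Z(A) = -56 + 8/(A + A/131) = -56 + 8/((132*A/131)) = -56 + 8*(131/(132*A)) = -56 + 262/(33*A))
(-100 + 104)² + Z(-3 - m(-9)) = (-100 + 104)² + (-56 + 262/(33*(-3 - 3*(-9)²))) = 4² + (-56 + 262/(33*(-3 - 3*81))) = 16 + (-56 + 262/(33*(-3 - 1*243))) = 16 + (-56 + 262/(33*(-3 - 243))) = 16 + (-56 + (262/33)/(-246)) = 16 + (-56 + (262/33)*(-1/246)) = 16 + (-56 - 131/4059) = 16 - 227435/4059 = -162491/4059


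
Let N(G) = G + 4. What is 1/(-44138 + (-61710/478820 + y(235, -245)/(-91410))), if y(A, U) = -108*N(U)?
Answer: -729482270/32198190160561 ≈ -2.2656e-5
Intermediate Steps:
N(G) = 4 + G
y(A, U) = -432 - 108*U (y(A, U) = -108*(4 + U) = -432 - 108*U)
1/(-44138 + (-61710/478820 + y(235, -245)/(-91410))) = 1/(-44138 + (-61710/478820 + (-432 - 108*(-245))/(-91410))) = 1/(-44138 + (-61710*1/478820 + (-432 + 26460)*(-1/91410))) = 1/(-44138 + (-6171/47882 + 26028*(-1/91410))) = 1/(-44138 + (-6171/47882 - 4338/15235)) = 1/(-44138 - 301727301/729482270) = 1/(-32198190160561/729482270) = -729482270/32198190160561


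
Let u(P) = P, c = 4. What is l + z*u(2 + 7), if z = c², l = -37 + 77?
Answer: 184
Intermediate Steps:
l = 40
z = 16 (z = 4² = 16)
l + z*u(2 + 7) = 40 + 16*(2 + 7) = 40 + 16*9 = 40 + 144 = 184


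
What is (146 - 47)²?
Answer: 9801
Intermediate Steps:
(146 - 47)² = 99² = 9801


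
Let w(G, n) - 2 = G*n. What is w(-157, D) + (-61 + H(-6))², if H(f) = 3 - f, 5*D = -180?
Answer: 8358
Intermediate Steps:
D = -36 (D = (⅕)*(-180) = -36)
w(G, n) = 2 + G*n
w(-157, D) + (-61 + H(-6))² = (2 - 157*(-36)) + (-61 + (3 - 1*(-6)))² = (2 + 5652) + (-61 + (3 + 6))² = 5654 + (-61 + 9)² = 5654 + (-52)² = 5654 + 2704 = 8358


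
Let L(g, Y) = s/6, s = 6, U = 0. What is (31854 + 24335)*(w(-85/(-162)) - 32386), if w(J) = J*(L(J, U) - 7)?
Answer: -49137673823/27 ≈ -1.8199e+9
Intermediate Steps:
L(g, Y) = 1 (L(g, Y) = 6/6 = 6*(1/6) = 1)
w(J) = -6*J (w(J) = J*(1 - 7) = J*(-6) = -6*J)
(31854 + 24335)*(w(-85/(-162)) - 32386) = (31854 + 24335)*(-(-510)/(-162) - 32386) = 56189*(-(-510)*(-1)/162 - 32386) = 56189*(-6*85/162 - 32386) = 56189*(-85/27 - 32386) = 56189*(-874507/27) = -49137673823/27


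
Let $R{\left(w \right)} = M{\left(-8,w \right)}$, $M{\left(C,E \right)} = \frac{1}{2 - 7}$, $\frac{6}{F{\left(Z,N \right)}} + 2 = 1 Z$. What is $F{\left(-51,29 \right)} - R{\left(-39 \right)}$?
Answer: $\frac{23}{265} \approx 0.086792$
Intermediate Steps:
$F{\left(Z,N \right)} = \frac{6}{-2 + Z}$ ($F{\left(Z,N \right)} = \frac{6}{-2 + 1 Z} = \frac{6}{-2 + Z}$)
$M{\left(C,E \right)} = - \frac{1}{5}$ ($M{\left(C,E \right)} = \frac{1}{-5} = - \frac{1}{5}$)
$R{\left(w \right)} = - \frac{1}{5}$
$F{\left(-51,29 \right)} - R{\left(-39 \right)} = \frac{6}{-2 - 51} - - \frac{1}{5} = \frac{6}{-53} + \frac{1}{5} = 6 \left(- \frac{1}{53}\right) + \frac{1}{5} = - \frac{6}{53} + \frac{1}{5} = \frac{23}{265}$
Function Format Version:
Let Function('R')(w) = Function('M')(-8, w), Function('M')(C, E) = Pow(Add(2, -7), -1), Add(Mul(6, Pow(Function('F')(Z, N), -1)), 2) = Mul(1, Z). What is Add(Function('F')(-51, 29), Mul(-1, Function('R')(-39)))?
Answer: Rational(23, 265) ≈ 0.086792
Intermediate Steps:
Function('F')(Z, N) = Mul(6, Pow(Add(-2, Z), -1)) (Function('F')(Z, N) = Mul(6, Pow(Add(-2, Mul(1, Z)), -1)) = Mul(6, Pow(Add(-2, Z), -1)))
Function('M')(C, E) = Rational(-1, 5) (Function('M')(C, E) = Pow(-5, -1) = Rational(-1, 5))
Function('R')(w) = Rational(-1, 5)
Add(Function('F')(-51, 29), Mul(-1, Function('R')(-39))) = Add(Mul(6, Pow(Add(-2, -51), -1)), Mul(-1, Rational(-1, 5))) = Add(Mul(6, Pow(-53, -1)), Rational(1, 5)) = Add(Mul(6, Rational(-1, 53)), Rational(1, 5)) = Add(Rational(-6, 53), Rational(1, 5)) = Rational(23, 265)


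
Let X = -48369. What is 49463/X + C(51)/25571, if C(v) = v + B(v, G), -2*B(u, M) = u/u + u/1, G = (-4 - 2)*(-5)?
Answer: -1263609148/1236843699 ≈ -1.0216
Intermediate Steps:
G = 30 (G = -6*(-5) = 30)
B(u, M) = -1/2 - u/2 (B(u, M) = -(u/u + u/1)/2 = -(1 + u*1)/2 = -(1 + u)/2 = -1/2 - u/2)
C(v) = -1/2 + v/2 (C(v) = v + (-1/2 - v/2) = -1/2 + v/2)
49463/X + C(51)/25571 = 49463/(-48369) + (-1/2 + (1/2)*51)/25571 = 49463*(-1/48369) + (-1/2 + 51/2)*(1/25571) = -49463/48369 + 25*(1/25571) = -49463/48369 + 25/25571 = -1263609148/1236843699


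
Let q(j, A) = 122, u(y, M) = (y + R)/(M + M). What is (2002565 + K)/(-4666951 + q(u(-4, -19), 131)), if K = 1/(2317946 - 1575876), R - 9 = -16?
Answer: -1486043409551/3463113796030 ≈ -0.42911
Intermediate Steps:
R = -7 (R = 9 - 16 = -7)
u(y, M) = (-7 + y)/(2*M) (u(y, M) = (y - 7)/(M + M) = (-7 + y)/((2*M)) = (-7 + y)*(1/(2*M)) = (-7 + y)/(2*M))
K = 1/742070 ≈ 1.3476e-6
(2002565 + K)/(-4666951 + q(u(-4, -19), 131)) = (2002565 + 1/742070)/(-4666951 + 122) = (1486043409551/742070)/(-4666829) = (1486043409551/742070)*(-1/4666829) = -1486043409551/3463113796030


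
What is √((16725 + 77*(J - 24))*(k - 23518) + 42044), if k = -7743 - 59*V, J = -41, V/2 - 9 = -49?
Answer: 2*I*√77754619 ≈ 17636.0*I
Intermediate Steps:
V = -80 (V = 18 + 2*(-49) = 18 - 98 = -80)
k = -3023 (k = -7743 - 59*(-80) = -7743 - 1*(-4720) = -7743 + 4720 = -3023)
√((16725 + 77*(J - 24))*(k - 23518) + 42044) = √((16725 + 77*(-41 - 24))*(-3023 - 23518) + 42044) = √((16725 + 77*(-65))*(-26541) + 42044) = √((16725 - 5005)*(-26541) + 42044) = √(11720*(-26541) + 42044) = √(-311060520 + 42044) = √(-311018476) = 2*I*√77754619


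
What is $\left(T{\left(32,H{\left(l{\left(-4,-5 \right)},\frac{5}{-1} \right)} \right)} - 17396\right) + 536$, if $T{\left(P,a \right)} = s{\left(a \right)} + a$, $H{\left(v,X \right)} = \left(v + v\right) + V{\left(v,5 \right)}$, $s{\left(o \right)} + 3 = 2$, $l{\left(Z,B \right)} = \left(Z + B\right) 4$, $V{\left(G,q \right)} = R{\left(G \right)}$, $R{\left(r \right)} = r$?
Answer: $-16969$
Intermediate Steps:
$V{\left(G,q \right)} = G$
$l{\left(Z,B \right)} = 4 B + 4 Z$ ($l{\left(Z,B \right)} = \left(B + Z\right) 4 = 4 B + 4 Z$)
$s{\left(o \right)} = -1$ ($s{\left(o \right)} = -3 + 2 = -1$)
$H{\left(v,X \right)} = 3 v$ ($H{\left(v,X \right)} = \left(v + v\right) + v = 2 v + v = 3 v$)
$T{\left(P,a \right)} = -1 + a$
$\left(T{\left(32,H{\left(l{\left(-4,-5 \right)},\frac{5}{-1} \right)} \right)} - 17396\right) + 536 = \left(\left(-1 + 3 \left(4 \left(-5\right) + 4 \left(-4\right)\right)\right) - 17396\right) + 536 = \left(\left(-1 + 3 \left(-20 - 16\right)\right) - 17396\right) + 536 = \left(\left(-1 + 3 \left(-36\right)\right) - 17396\right) + 536 = \left(\left(-1 - 108\right) - 17396\right) + 536 = \left(-109 - 17396\right) + 536 = -17505 + 536 = -16969$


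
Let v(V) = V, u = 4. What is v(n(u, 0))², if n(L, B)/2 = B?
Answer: 0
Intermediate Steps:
n(L, B) = 2*B
v(n(u, 0))² = (2*0)² = 0² = 0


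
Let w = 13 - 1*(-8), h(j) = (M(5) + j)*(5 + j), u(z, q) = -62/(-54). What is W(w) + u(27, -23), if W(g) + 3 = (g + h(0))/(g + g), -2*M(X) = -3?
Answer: -887/756 ≈ -1.1733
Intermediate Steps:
M(X) = 3/2 (M(X) = -1/2*(-3) = 3/2)
u(z, q) = 31/27 (u(z, q) = -62*(-1/54) = 31/27)
h(j) = (5 + j)*(3/2 + j) (h(j) = (3/2 + j)*(5 + j) = (5 + j)*(3/2 + j))
w = 21 (w = 13 + 8 = 21)
W(g) = -3 + (15/2 + g)/(2*g) (W(g) = -3 + (g + (15/2 + 0**2 + (13/2)*0))/(g + g) = -3 + (g + (15/2 + 0 + 0))/((2*g)) = -3 + (g + 15/2)*(1/(2*g)) = -3 + (15/2 + g)*(1/(2*g)) = -3 + (15/2 + g)/(2*g))
W(w) + u(27, -23) = (5/4)*(3 - 2*21)/21 + 31/27 = (5/4)*(1/21)*(3 - 42) + 31/27 = (5/4)*(1/21)*(-39) + 31/27 = -65/28 + 31/27 = -887/756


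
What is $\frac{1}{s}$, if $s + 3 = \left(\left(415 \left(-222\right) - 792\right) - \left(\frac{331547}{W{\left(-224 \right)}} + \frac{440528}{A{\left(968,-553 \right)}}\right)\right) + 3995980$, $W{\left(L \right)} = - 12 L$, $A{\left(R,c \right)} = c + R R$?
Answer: $\frac{279692672}{1091621252102971} \approx 2.5622 \cdot 10^{-7}$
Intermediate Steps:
$A{\left(R,c \right)} = c + R^{2}$
$s = \frac{1091621252102971}{279692672}$ ($s = -3 + \left(\left(\left(415 \left(-222\right) - 792\right) - \left(\frac{331547}{\left(-12\right) \left(-224\right)} + \frac{440528}{-553 + 968^{2}}\right)\right) + 3995980\right) = -3 + \left(\left(\left(-92130 - 792\right) - \left(\frac{331547}{2688} + \frac{440528}{-553 + 937024}\right)\right) + 3995980\right) = -3 + \left(\left(-92922 - \left(331547 \cdot \frac{1}{2688} + \frac{440528}{936471}\right)\right) + 3995980\right) = -3 + \left(\left(-92922 - \left(\frac{331547}{2688} + 440528 \cdot \frac{1}{936471}\right)\right) + 3995980\right) = -3 + \left(\left(-92922 - \left(\frac{331547}{2688} + \frac{440528}{936471}\right)\right) + 3995980\right) = -3 + \left(\left(-92922 - \frac{34629809989}{279692672}\right) + 3995980\right) = -3 + \left(- \frac{26024232277573}{279692672} + 3995980\right) = -3 + \frac{1091622091180987}{279692672} = \frac{1091621252102971}{279692672} \approx 3.9029 \cdot 10^{6}$)
$\frac{1}{s} = \frac{1}{\frac{1091621252102971}{279692672}} = \frac{279692672}{1091621252102971}$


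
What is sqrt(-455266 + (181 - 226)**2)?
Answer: I*sqrt(453241) ≈ 673.23*I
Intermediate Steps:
sqrt(-455266 + (181 - 226)**2) = sqrt(-455266 + (-45)**2) = sqrt(-455266 + 2025) = sqrt(-453241) = I*sqrt(453241)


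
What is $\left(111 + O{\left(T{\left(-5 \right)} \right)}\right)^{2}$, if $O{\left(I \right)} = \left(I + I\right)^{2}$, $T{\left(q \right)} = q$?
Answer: $44521$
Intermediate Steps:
$O{\left(I \right)} = 4 I^{2}$ ($O{\left(I \right)} = \left(2 I\right)^{2} = 4 I^{2}$)
$\left(111 + O{\left(T{\left(-5 \right)} \right)}\right)^{2} = \left(111 + 4 \left(-5\right)^{2}\right)^{2} = \left(111 + 4 \cdot 25\right)^{2} = \left(111 + 100\right)^{2} = 211^{2} = 44521$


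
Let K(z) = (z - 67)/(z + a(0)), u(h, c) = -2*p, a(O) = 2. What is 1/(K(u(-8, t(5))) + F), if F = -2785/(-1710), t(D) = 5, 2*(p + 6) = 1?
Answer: -4446/11911 ≈ -0.37327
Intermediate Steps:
p = -11/2 (p = -6 + (½)*1 = -6 + ½ = -11/2 ≈ -5.5000)
u(h, c) = 11 (u(h, c) = -2*(-11/2) = 11)
K(z) = (-67 + z)/(2 + z) (K(z) = (z - 67)/(z + 2) = (-67 + z)/(2 + z))
F = 557/342 (F = -2785*(-1/1710) = 557/342 ≈ 1.6287)
1/(K(u(-8, t(5))) + F) = 1/((-67 + 11)/(2 + 11) + 557/342) = 1/(-56/13 + 557/342) = 1/(-11911/4446) = -4446/11911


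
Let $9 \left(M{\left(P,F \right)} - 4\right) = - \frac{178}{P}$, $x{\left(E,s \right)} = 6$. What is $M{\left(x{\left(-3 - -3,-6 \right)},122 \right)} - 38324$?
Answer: $- \frac{1034729}{27} \approx -38323.0$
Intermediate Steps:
$M{\left(P,F \right)} = 4 - \frac{178}{9 P}$ ($M{\left(P,F \right)} = 4 + \frac{\left(-178\right) \frac{1}{P}}{9} = 4 - \frac{178}{9 P}$)
$M{\left(x{\left(-3 - -3,-6 \right)},122 \right)} - 38324 = \left(4 - \frac{178}{9 \cdot 6}\right) - 38324 = \left(4 - \frac{89}{27}\right) - 38324 = \frac{19}{27} - 38324 = - \frac{1034729}{27}$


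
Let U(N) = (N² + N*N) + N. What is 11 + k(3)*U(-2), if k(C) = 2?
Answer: 23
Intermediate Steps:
U(N) = N + 2*N² (U(N) = (N² + N²) + N = 2*N² + N = N + 2*N²)
11 + k(3)*U(-2) = 11 + 2*(-2*(1 + 2*(-2))) = 11 + 2*(-2*(1 - 4)) = 11 + 2*(-2*(-3)) = 11 + 2*6 = 11 + 12 = 23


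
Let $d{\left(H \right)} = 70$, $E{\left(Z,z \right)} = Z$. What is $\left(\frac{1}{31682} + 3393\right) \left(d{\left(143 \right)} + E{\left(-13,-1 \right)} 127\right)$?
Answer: $- \frac{5482348377}{1022} \approx -5.3643 \cdot 10^{6}$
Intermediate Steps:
$\left(\frac{1}{31682} + 3393\right) \left(d{\left(143 \right)} + E{\left(-13,-1 \right)} 127\right) = \left(\frac{1}{31682} + 3393\right) \left(70 - 1651\right) = \frac{107497027}{31682} \left(-1581\right) = - \frac{5482348377}{1022}$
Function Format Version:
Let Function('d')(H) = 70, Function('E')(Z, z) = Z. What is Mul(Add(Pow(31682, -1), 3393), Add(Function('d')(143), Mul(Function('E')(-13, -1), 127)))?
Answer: Rational(-5482348377, 1022) ≈ -5.3643e+6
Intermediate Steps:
Mul(Add(Pow(31682, -1), 3393), Add(Function('d')(143), Mul(Function('E')(-13, -1), 127))) = Mul(Add(Pow(31682, -1), 3393), Add(70, Mul(-13, 127))) = Mul(Add(Rational(1, 31682), 3393), Add(70, -1651)) = Mul(Rational(107497027, 31682), -1581) = Rational(-5482348377, 1022)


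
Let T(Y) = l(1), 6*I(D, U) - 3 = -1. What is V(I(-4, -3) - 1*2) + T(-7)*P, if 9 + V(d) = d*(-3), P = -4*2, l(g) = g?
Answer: -12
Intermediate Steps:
P = -8
I(D, U) = ⅓ (I(D, U) = ½ + (⅙)*(-1) = ½ - ⅙ = ⅓)
T(Y) = 1
V(d) = -9 - 3*d (V(d) = -9 + d*(-3) = -9 - 3*d)
V(I(-4, -3) - 1*2) + T(-7)*P = (-9 - 3*(⅓ - 1*2)) + 1*(-8) = (-9 - 3*(⅓ - 2)) - 8 = (-9 - 3*(-5/3)) - 8 = (-9 + 5) - 8 = -4 - 8 = -12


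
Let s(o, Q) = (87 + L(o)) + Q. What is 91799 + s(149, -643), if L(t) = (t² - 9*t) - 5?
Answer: 112098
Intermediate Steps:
L(t) = -5 + t² - 9*t
s(o, Q) = 82 + Q + o² - 9*o (s(o, Q) = (87 + (-5 + o² - 9*o)) + Q = (82 + o² - 9*o) + Q = 82 + Q + o² - 9*o)
91799 + s(149, -643) = 91799 + (82 - 643 + 149² - 9*149) = 91799 + (82 - 643 + 22201 - 1341) = 91799 + 20299 = 112098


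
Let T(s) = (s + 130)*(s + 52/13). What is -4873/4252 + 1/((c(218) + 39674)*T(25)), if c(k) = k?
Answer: -54612484323/47652839005 ≈ -1.1460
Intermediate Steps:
T(s) = (4 + s)*(130 + s) (T(s) = (130 + s)*(s + 52*(1/13)) = (130 + s)*(s + 4) = (130 + s)*(4 + s) = (4 + s)*(130 + s))
-4873/4252 + 1/((c(218) + 39674)*T(25)) = -4873/4252 + 1/((218 + 39674)*(520 + 25² + 134*25)) = -4873*1/4252 + 1/(39892*(520 + 625 + 3350)) = -4873/4252 + (1/39892)/4495 = -4873/4252 + (1/39892)*(1/4495) = -4873/4252 + 1/179314540 = -54612484323/47652839005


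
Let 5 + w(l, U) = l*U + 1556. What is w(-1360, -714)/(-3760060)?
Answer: -972591/3760060 ≈ -0.25866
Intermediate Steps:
w(l, U) = 1551 + U*l (w(l, U) = -5 + (l*U + 1556) = -5 + (U*l + 1556) = -5 + (1556 + U*l) = 1551 + U*l)
w(-1360, -714)/(-3760060) = (1551 - 714*(-1360))/(-3760060) = (1551 + 971040)*(-1/3760060) = 972591*(-1/3760060) = -972591/3760060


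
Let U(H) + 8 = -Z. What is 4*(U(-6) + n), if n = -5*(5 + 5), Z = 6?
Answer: -256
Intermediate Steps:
U(H) = -14 (U(H) = -8 - 1*6 = -8 - 6 = -14)
n = -50 (n = -5*10 = -50)
4*(U(-6) + n) = 4*(-14 - 50) = 4*(-64) = -256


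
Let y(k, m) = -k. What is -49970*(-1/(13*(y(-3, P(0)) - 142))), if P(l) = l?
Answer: -49970/1807 ≈ -27.654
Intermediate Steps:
-49970*(-1/(13*(y(-3, P(0)) - 142))) = -49970*(-1/(13*(-1*(-3) - 142))) = -49970*(-1/(13*(3 - 142))) = -49970/((-139*(-13))) = -49970/1807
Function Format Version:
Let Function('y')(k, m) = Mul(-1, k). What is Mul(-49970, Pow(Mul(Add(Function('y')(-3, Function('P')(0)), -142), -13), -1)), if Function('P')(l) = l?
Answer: Rational(-49970, 1807) ≈ -27.654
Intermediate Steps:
Mul(-49970, Pow(Mul(Add(Function('y')(-3, Function('P')(0)), -142), -13), -1)) = Mul(-49970, Pow(Mul(Add(Mul(-1, -3), -142), -13), -1)) = Mul(-49970, Pow(Mul(Add(3, -142), -13), -1)) = Mul(-49970, Pow(Mul(-139, -13), -1)) = Mul(-49970, Pow(1807, -1)) = Mul(-49970, Rational(1, 1807)) = Rational(-49970, 1807)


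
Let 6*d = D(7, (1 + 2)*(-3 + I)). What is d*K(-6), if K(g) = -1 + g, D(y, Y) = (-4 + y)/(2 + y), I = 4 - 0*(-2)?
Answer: -7/18 ≈ -0.38889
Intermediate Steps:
I = 4 (I = 4 - 1*0 = 4 + 0 = 4)
D(y, Y) = (-4 + y)/(2 + y)
d = 1/18 (d = ((-4 + 7)/(2 + 7))/6 = (3/9)/6 = ((⅑)*3)/6 = (⅙)*(⅓) = 1/18 ≈ 0.055556)
d*K(-6) = (-1 - 6)/18 = (1/18)*(-7) = -7/18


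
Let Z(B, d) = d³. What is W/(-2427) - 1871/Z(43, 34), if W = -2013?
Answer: 24859345/31796936 ≈ 0.78182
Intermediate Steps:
W/(-2427) - 1871/Z(43, 34) = -2013/(-2427) - 1871/(34³) = -2013*(-1/2427) - 1871/39304 = 671/809 - 1871*1/39304 = 671/809 - 1871/39304 = 24859345/31796936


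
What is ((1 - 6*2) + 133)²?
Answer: 14884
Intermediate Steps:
((1 - 6*2) + 133)² = ((1 - 12) + 133)² = (-11 + 133)² = 122² = 14884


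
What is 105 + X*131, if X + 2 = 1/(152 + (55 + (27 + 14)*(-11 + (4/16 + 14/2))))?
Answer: -32917/213 ≈ -154.54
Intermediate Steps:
X = -422/213 (X = -2 + 1/(152 + (55 + (27 + 14)*(-11 + (4/16 + 14/2)))) = -2 + 1/(152 + (55 + 41*(-11 + (4*(1/16) + 14*(1/2))))) = -2 + 1/(152 + (55 + 41*(-11 + (1/4 + 7)))) = -2 + 1/(152 + (55 + 41*(-11 + 29/4))) = -2 + 1/(152 + (55 + 41*(-15/4))) = -2 + 1/(152 + (55 - 615/4)) = -2 + 1/(152 - 395/4) = -2 + 1/(213/4) = -2 + 4/213 = -422/213 ≈ -1.9812)
105 + X*131 = 105 - 422/213*131 = 105 - 55282/213 = -32917/213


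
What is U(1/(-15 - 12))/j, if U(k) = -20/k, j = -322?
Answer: -270/161 ≈ -1.6770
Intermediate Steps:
U(1/(-15 - 12))/j = -20/(1/(-15 - 12))/(-322) = -20/(1/(-27))*(-1/322) = -20/(-1/27)*(-1/322) = -20*(-27)*(-1/322) = 540*(-1/322) = -270/161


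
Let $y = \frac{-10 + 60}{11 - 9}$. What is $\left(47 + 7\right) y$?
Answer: $1350$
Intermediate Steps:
$y = 25$ ($y = \frac{50}{2} = 50 \cdot \frac{1}{2} = 25$)
$\left(47 + 7\right) y = \left(47 + 7\right) 25 = 54 \cdot 25 = 1350$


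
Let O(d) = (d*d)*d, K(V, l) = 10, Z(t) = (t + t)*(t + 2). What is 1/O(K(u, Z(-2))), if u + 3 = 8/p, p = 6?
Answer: 1/1000 ≈ 0.0010000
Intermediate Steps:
Z(t) = 2*t*(2 + t) (Z(t) = (2*t)*(2 + t) = 2*t*(2 + t))
u = -5/3 (u = -3 + 8/6 = -3 + 8*(⅙) = -3 + 4/3 = -5/3 ≈ -1.6667)
O(d) = d³ (O(d) = d²*d = d³)
1/O(K(u, Z(-2))) = 1/(10³) = 1/1000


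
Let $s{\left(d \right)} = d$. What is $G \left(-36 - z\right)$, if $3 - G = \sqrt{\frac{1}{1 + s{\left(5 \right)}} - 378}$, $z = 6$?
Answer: $-126 + 7 i \sqrt{13602} \approx -126.0 + 816.39 i$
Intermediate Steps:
$G = 3 - \frac{i \sqrt{13602}}{6}$ ($G = 3 - \sqrt{\frac{1}{1 + 5} - 378} = 3 - \sqrt{\frac{1}{6} - 378} = 3 - \sqrt{- \frac{2267}{6}} = 3 - \frac{i \sqrt{13602}}{6} \approx 3.0 - 19.438 i$)
$G \left(-36 - z\right) = \left(3 - \frac{i \sqrt{13602}}{6}\right) \left(-36 - 6\right) = \left(3 - \frac{i \sqrt{13602}}{6}\right) \left(-42\right) = -126 + 7 i \sqrt{13602}$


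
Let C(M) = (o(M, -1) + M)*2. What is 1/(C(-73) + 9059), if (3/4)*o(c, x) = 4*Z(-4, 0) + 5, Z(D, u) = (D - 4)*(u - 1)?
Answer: 3/27035 ≈ 0.00011097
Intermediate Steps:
Z(D, u) = (-1 + u)*(-4 + D) (Z(D, u) = (-4 + D)*(-1 + u) = (-1 + u)*(-4 + D))
o(c, x) = 148/3 (o(c, x) = 4*(4*(4 - 1*(-4) - 4*0 - 4*0) + 5)/3 = 4*(4*(4 + 4 + 0 + 0) + 5)/3 = 4*(4*8 + 5)/3 = 4*(32 + 5)/3 = (4/3)*37 = 148/3)
C(M) = 296/3 + 2*M (C(M) = (148/3 + M)*2 = 296/3 + 2*M)
1/(C(-73) + 9059) = 1/((296/3 + 2*(-73)) + 9059) = 1/((296/3 - 146) + 9059) = 1/(-142/3 + 9059) = 1/(27035/3) = 3/27035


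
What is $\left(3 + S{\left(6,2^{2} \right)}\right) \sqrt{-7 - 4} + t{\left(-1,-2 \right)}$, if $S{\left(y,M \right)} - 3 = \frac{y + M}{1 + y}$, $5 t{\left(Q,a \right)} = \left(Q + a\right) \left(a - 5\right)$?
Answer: $\frac{21}{5} + \frac{52 i \sqrt{11}}{7} \approx 4.2 + 24.638 i$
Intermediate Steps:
$t{\left(Q,a \right)} = \frac{\left(-5 + a\right) \left(Q + a\right)}{5}$ ($t{\left(Q,a \right)} = \frac{\left(Q + a\right) \left(a - 5\right)}{5} = \frac{\left(Q + a\right) \left(-5 + a\right)}{5} = \frac{\left(-5 + a\right) \left(Q + a\right)}{5}$)
$S{\left(y,M \right)} = 3 + \frac{M + y}{1 + y}$ ($S{\left(y,M \right)} = 3 + \frac{y + M}{1 + y} = 3 + \frac{M + y}{1 + y}$)
$\left(3 + S{\left(6,2^{2} \right)}\right) \sqrt{-7 - 4} + t{\left(-1,-2 \right)} = \left(3 + \frac{3 + 2^{2} + 4 \cdot 6}{1 + 6}\right) \sqrt{-7 - 4} + \left(\left(-1\right) \left(-1\right) - -2 + \frac{\left(-2\right)^{2}}{5} + \frac{1}{5} \left(-1\right) \left(-2\right)\right) = \left(3 + \frac{3 + 4 + 24}{7}\right) \sqrt{-11} + \left(1 + 2 + \frac{1}{5} \cdot 4 + \frac{2}{5}\right) = \left(3 + \frac{1}{7} \cdot 31\right) i \sqrt{11} + \left(1 + 2 + \frac{4}{5} + \frac{2}{5}\right) = \left(3 + \frac{31}{7}\right) i \sqrt{11} + \frac{21}{5} = \frac{52 i \sqrt{11}}{7} + \frac{21}{5} = \frac{21}{5} + \frac{52 i \sqrt{11}}{7}$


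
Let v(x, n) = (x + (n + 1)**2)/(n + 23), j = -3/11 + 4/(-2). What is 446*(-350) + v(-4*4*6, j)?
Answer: -97877555/627 ≈ -1.5610e+5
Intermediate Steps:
j = -25/11 (j = -3*1/11 + 4*(-1/2) = -3/11 - 2 = -25/11 ≈ -2.2727)
v(x, n) = (x + (1 + n)**2)/(23 + n)
446*(-350) + v(-4*4*6, j) = 446*(-350) + (-4*4*6 + (1 - 25/11)**2)/(23 - 25/11) = -156100 + (-16*6 + (-14/11)**2)/(228/11) = -156100 + 11*(-96 + 196/121)/228 = -156100 + (11/228)*(-11420/121) = -156100 - 2855/627 = -97877555/627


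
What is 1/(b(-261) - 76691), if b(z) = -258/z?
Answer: -87/6672031 ≈ -1.3040e-5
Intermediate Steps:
1/(b(-261) - 76691) = 1/(-258/(-261) - 76691) = 1/(-258*(-1/261) - 76691) = 1/(86/87 - 76691) = 1/(-6672031/87) = -87/6672031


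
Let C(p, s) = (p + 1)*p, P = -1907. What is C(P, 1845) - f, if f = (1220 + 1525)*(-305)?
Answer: 4471967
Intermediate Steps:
C(p, s) = p*(1 + p) (C(p, s) = (1 + p)*p = p*(1 + p))
f = -837225 (f = 2745*(-305) = -837225)
C(P, 1845) - f = -1907*(1 - 1907) - 1*(-837225) = -1907*(-1906) + 837225 = 3634742 + 837225 = 4471967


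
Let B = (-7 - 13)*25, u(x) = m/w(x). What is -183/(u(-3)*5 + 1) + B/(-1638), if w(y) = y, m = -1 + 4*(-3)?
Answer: -432631/55692 ≈ -7.7683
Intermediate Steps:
m = -13 (m = -1 - 12 = -13)
u(x) = -13/x
B = -500 (B = -20*25 = -500)
-183/(u(-3)*5 + 1) + B/(-1638) = -183/(-13/(-3)*5 + 1) - 500/(-1638) = -183/(-13*(-⅓)*5 + 1) - 500*(-1/1638) = -183/((13/3)*5 + 1) + 250/819 = -183/(65/3 + 1) + 250/819 = -183/68/3 + 250/819 = -183*3/68 + 250/819 = -549/68 + 250/819 = -432631/55692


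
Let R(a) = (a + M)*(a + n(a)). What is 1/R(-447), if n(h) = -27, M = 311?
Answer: 1/64464 ≈ 1.5513e-5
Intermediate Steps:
R(a) = (-27 + a)*(311 + a) (R(a) = (a + 311)*(a - 27) = (311 + a)*(-27 + a) = (-27 + a)*(311 + a))
1/R(-447) = 1/(-8397 + (-447)**2 + 284*(-447)) = 1/(-8397 + 199809 - 126948) = 1/64464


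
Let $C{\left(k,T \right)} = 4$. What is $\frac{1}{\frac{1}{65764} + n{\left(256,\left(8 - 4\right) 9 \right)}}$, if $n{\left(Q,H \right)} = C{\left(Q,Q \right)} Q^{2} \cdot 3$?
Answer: $\frac{65764}{51718914049} \approx 1.2716 \cdot 10^{-6}$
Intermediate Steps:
$n{\left(Q,H \right)} = 12 Q^{2}$ ($n{\left(Q,H \right)} = 4 Q^{2} \cdot 3 = 12 Q^{2}$)
$\frac{1}{\frac{1}{65764} + n{\left(256,\left(8 - 4\right) 9 \right)}} = \frac{1}{\frac{1}{65764} + 12 \cdot 256^{2}} = \frac{1}{\frac{1}{65764} + 12 \cdot 65536} = \frac{1}{\frac{1}{65764} + 786432} = \frac{1}{\frac{51718914049}{65764}} = \frac{65764}{51718914049}$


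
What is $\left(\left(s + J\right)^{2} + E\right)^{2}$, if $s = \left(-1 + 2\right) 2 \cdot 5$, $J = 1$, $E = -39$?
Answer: $6724$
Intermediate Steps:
$s = 10$ ($s = 1 \cdot 2 \cdot 5 = 2 \cdot 5 = 10$)
$\left(\left(s + J\right)^{2} + E\right)^{2} = \left(\left(10 + 1\right)^{2} - 39\right)^{2} = \left(11^{2} - 39\right)^{2} = \left(121 - 39\right)^{2} = 82^{2} = 6724$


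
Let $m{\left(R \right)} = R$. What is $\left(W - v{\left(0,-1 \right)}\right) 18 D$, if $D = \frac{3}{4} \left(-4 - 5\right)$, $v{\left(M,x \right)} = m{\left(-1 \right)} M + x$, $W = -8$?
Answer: $\frac{1701}{2} \approx 850.5$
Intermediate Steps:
$v{\left(M,x \right)} = x - M$ ($v{\left(M,x \right)} = - M + x = x - M$)
$D = - \frac{27}{4}$ ($D = 3 \cdot \frac{1}{4} \left(-9\right) = \frac{3}{4} \left(-9\right) = - \frac{27}{4} \approx -6.75$)
$\left(W - v{\left(0,-1 \right)}\right) 18 D = \left(-8 - \left(-1 - 0\right)\right) 18 \left(- \frac{27}{4}\right) = \left(-8 - \left(-1 + 0\right)\right) 18 \left(- \frac{27}{4}\right) = \left(-8 - -1\right) 18 \left(- \frac{27}{4}\right) = \left(-8 + 1\right) 18 \left(- \frac{27}{4}\right) = \left(-7\right) 18 \left(- \frac{27}{4}\right) = \left(-126\right) \left(- \frac{27}{4}\right) = \frac{1701}{2}$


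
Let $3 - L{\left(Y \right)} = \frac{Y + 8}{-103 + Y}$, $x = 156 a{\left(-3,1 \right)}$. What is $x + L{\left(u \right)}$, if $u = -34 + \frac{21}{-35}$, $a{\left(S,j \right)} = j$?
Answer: $\frac{109259}{688} \approx 158.81$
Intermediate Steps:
$x = 156$ ($x = 156 \cdot 1 = 156$)
$u = - \frac{173}{5}$ ($u = -34 + 21 \left(- \frac{1}{35}\right) = -34 - \frac{3}{5} = - \frac{173}{5} \approx -34.6$)
$L{\left(Y \right)} = 3 - \frac{8 + Y}{-103 + Y}$ ($L{\left(Y \right)} = 3 - \frac{Y + 8}{-103 + Y} = 3 - \frac{8 + Y}{-103 + Y}$)
$x + L{\left(u \right)} = 156 + \frac{-317 + 2 \left(- \frac{173}{5}\right)}{-103 - \frac{173}{5}} = 156 + \frac{-317 - \frac{346}{5}}{- \frac{688}{5}} = 156 - - \frac{1931}{688} = 156 + \frac{1931}{688} = \frac{109259}{688}$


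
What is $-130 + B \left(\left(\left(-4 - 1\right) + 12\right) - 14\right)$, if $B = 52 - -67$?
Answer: $-963$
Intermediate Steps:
$B = 119$ ($B = 52 + 67 = 119$)
$-130 + B \left(\left(\left(-4 - 1\right) + 12\right) - 14\right) = -130 + 119 \left(\left(\left(-4 - 1\right) + 12\right) - 14\right) = -130 + 119 \left(\left(-5 + 12\right) - 14\right) = -130 + 119 \left(7 - 14\right) = -130 + 119 \left(-7\right) = -130 - 833 = -963$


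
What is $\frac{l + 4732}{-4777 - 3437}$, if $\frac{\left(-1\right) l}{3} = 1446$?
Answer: $- \frac{197}{4107} \approx -0.047967$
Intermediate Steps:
$l = -4338$ ($l = \left(-3\right) 1446 = -4338$)
$\frac{l + 4732}{-4777 - 3437} = \frac{-4338 + 4732}{-4777 - 3437} = \frac{394}{-8214} = 394 \left(- \frac{1}{8214}\right) = - \frac{197}{4107}$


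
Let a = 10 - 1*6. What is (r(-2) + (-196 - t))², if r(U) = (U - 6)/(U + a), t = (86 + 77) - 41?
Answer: 103684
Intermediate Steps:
a = 4 (a = 10 - 6 = 4)
t = 122 (t = 163 - 41 = 122)
r(U) = (-6 + U)/(4 + U) (r(U) = (U - 6)/(U + 4) = (-6 + U)/(4 + U))
(r(-2) + (-196 - t))² = ((-6 - 2)/(4 - 2) + (-196 - 1*122))² = (-8/2 + (-196 - 122))² = ((½)*(-8) - 318)² = (-4 - 318)² = (-322)² = 103684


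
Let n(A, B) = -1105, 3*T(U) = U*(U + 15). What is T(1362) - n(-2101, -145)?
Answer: 626263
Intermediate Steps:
T(U) = U*(15 + U)/3 (T(U) = (U*(U + 15))/3 = (U*(15 + U))/3 = U*(15 + U)/3)
T(1362) - n(-2101, -145) = (1/3)*1362*(15 + 1362) - 1*(-1105) = (1/3)*1362*1377 + 1105 = 625158 + 1105 = 626263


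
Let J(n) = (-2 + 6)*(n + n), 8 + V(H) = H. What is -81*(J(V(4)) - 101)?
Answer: 10773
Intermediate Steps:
V(H) = -8 + H
J(n) = 8*n (J(n) = 4*(2*n) = 8*n)
-81*(J(V(4)) - 101) = -81*(8*(-8 + 4) - 101) = -81*(8*(-4) - 101) = -81*(-32 - 101) = -81*(-133) = 10773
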